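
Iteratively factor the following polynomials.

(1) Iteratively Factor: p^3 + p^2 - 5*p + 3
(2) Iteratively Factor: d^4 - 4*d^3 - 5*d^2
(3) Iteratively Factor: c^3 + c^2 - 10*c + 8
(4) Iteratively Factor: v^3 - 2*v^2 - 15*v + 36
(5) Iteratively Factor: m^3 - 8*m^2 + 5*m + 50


(1) = (p + 3)*(p^2 - 2*p + 1) = (p - 1)*(p + 3)*(p - 1)
(2) = (d + 1)*(d^3 - 5*d^2) = (d - 5)*(d + 1)*(d^2) = d*(d - 5)*(d + 1)*(d)
(3) = (c + 4)*(c^2 - 3*c + 2) = (c - 2)*(c + 4)*(c - 1)
(4) = (v - 3)*(v^2 + v - 12) = (v - 3)^2*(v + 4)
(5) = (m - 5)*(m^2 - 3*m - 10) = (m - 5)^2*(m + 2)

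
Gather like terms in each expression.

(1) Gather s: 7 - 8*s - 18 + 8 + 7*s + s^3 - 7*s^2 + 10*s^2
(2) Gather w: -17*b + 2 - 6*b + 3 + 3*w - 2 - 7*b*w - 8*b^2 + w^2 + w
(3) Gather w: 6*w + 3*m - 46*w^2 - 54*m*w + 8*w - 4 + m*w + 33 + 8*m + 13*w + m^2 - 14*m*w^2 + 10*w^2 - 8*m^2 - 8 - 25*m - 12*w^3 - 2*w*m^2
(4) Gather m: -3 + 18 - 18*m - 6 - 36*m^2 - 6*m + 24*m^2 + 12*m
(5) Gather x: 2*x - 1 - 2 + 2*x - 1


(1) = s^3 + 3*s^2 - s - 3
(2) = -8*b^2 - 23*b + w^2 + w*(4 - 7*b) + 3
(3) = -7*m^2 - 14*m - 12*w^3 + w^2*(-14*m - 36) + w*(-2*m^2 - 53*m + 27) + 21
(4) = -12*m^2 - 12*m + 9
(5) = 4*x - 4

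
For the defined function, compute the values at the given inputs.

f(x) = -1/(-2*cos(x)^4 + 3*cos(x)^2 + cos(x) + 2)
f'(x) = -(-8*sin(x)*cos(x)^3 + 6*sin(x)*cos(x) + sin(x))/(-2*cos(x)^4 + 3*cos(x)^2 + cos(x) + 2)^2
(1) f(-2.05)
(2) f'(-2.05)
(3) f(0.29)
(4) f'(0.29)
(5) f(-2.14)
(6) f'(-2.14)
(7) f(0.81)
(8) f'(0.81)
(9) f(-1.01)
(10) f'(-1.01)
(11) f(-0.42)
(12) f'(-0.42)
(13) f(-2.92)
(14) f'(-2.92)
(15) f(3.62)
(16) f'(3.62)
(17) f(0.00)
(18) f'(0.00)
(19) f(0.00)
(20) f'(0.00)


(1) = -0.48
(2) = -0.20
(3) = -0.25
(4) = 0.01
(5) = -0.46
(6) = -0.18
(7) = -0.27
(8) = -0.14
(9) = -0.31
(10) = 0.24
(11) = -0.25
(12) = 0.01
(13) = -0.48
(14) = 0.13
(15) = -0.45
(16) = 0.12
(17) = -0.25
(18) = 0.00
(19) = -0.25
(20) = 0.00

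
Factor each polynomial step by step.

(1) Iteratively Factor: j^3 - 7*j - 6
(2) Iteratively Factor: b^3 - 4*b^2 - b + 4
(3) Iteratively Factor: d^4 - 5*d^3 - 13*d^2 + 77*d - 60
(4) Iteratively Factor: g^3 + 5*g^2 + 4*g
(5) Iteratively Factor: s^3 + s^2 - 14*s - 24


(1) = (j + 2)*(j^2 - 2*j - 3) = (j - 3)*(j + 2)*(j + 1)
(2) = (b - 4)*(b^2 - 1) = (b - 4)*(b - 1)*(b + 1)
(3) = (d - 3)*(d^3 - 2*d^2 - 19*d + 20) = (d - 5)*(d - 3)*(d^2 + 3*d - 4) = (d - 5)*(d - 3)*(d + 4)*(d - 1)
(4) = (g + 1)*(g^2 + 4*g) = (g + 1)*(g + 4)*(g)
(5) = (s - 4)*(s^2 + 5*s + 6) = (s - 4)*(s + 3)*(s + 2)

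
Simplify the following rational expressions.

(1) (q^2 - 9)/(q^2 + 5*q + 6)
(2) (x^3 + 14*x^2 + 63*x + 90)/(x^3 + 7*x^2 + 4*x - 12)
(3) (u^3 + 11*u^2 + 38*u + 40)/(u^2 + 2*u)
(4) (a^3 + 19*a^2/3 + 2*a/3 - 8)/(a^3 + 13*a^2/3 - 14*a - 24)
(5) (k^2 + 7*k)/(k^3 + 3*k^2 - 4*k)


(1) = (q - 3)/(q + 2)
(2) = (x^2 + 8*x + 15)/(x^2 + x - 2)
(3) = (u^2 + 9*u + 20)/u
(4) = (a - 1)/(a - 3)
(5) = (k + 7)/(k^2 + 3*k - 4)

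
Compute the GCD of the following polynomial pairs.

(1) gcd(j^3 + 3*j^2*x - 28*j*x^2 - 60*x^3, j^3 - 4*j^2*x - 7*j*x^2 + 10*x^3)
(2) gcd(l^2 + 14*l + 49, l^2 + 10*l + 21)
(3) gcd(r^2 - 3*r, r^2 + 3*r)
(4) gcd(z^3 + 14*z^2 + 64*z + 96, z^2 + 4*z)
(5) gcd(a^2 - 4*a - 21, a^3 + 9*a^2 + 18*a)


(1) = gcd((j - 5*x)*(j + 2*x)*(j + 6*x), (j - 5*x)*(j - x)*(j + 2*x)) = -j^2 + 3*j*x + 10*x^2
(2) = gcd((l + 7)^2, (l + 3)*(l + 7)) = l + 7
(3) = gcd(r*(r - 3), r*(r + 3)) = r
(4) = z + 4
(5) = a + 3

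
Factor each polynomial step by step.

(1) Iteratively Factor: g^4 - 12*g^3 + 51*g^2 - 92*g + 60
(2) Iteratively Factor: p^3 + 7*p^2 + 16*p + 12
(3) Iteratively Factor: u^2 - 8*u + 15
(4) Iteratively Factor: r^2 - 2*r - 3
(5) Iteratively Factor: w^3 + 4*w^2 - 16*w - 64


(1) = (g - 2)*(g^3 - 10*g^2 + 31*g - 30) = (g - 3)*(g - 2)*(g^2 - 7*g + 10) = (g - 5)*(g - 3)*(g - 2)*(g - 2)
(2) = (p + 2)*(p^2 + 5*p + 6) = (p + 2)^2*(p + 3)
(3) = (u - 5)*(u - 3)
(4) = (r - 3)*(r + 1)
(5) = (w - 4)*(w^2 + 8*w + 16) = (w - 4)*(w + 4)*(w + 4)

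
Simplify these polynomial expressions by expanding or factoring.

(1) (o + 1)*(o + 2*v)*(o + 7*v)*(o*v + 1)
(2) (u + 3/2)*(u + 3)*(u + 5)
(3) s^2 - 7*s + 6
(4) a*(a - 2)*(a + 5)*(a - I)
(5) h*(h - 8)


(1) = o^4*v + 9*o^3*v^2 + o^3*v + o^3 + 14*o^2*v^3 + 9*o^2*v^2 + 9*o^2*v + o^2 + 14*o*v^3 + 14*o*v^2 + 9*o*v + 14*v^2
(2) = u^3 + 19*u^2/2 + 27*u + 45/2
(3) = (s - 6)*(s - 1)
(4) = a^4 + 3*a^3 - I*a^3 - 10*a^2 - 3*I*a^2 + 10*I*a
(5) = h^2 - 8*h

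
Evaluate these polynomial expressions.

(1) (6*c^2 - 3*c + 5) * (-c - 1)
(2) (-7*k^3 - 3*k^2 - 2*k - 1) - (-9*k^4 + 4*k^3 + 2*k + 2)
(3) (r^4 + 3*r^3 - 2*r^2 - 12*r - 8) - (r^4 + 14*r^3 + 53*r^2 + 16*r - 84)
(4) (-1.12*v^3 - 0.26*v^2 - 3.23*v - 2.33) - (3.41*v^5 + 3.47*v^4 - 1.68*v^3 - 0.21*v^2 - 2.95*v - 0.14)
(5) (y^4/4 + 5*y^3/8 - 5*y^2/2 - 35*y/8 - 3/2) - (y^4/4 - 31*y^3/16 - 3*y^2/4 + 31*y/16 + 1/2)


(1) = -6*c^3 - 3*c^2 - 2*c - 5
(2) = 9*k^4 - 11*k^3 - 3*k^2 - 4*k - 3
(3) = -11*r^3 - 55*r^2 - 28*r + 76
(4) = -3.41*v^5 - 3.47*v^4 + 0.56*v^3 - 0.05*v^2 - 0.28*v - 2.19
(5) = 41*y^3/16 - 7*y^2/4 - 101*y/16 - 2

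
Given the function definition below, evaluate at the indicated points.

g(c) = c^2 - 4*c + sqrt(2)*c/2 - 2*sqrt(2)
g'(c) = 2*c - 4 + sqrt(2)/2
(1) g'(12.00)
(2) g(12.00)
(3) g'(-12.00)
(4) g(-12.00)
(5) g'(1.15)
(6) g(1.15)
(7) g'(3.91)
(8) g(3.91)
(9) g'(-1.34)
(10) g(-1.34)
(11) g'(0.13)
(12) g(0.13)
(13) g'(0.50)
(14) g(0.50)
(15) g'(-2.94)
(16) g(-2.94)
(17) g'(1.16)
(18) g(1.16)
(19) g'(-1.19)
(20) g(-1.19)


(1) = 20.71
(2) = 101.66
(3) = -27.29
(4) = 180.69
(5) = -0.99
(6) = -5.29
(7) = 4.53
(8) = -0.42
(9) = -5.97
(10) = 3.38
(11) = -3.03
(12) = -3.24
(13) = -2.29
(14) = -4.22
(15) = -9.17
(16) = 15.50
(17) = -0.97
(18) = -5.30
(19) = -5.67
(20) = 2.51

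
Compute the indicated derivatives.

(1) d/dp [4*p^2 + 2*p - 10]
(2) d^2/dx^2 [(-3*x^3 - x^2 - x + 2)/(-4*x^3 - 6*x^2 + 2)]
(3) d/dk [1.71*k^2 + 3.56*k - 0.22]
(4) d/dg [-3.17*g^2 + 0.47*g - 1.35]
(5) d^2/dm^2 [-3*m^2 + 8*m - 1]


(1) = 8*p + 2
(2) = (-14*x^4 + 40*x^3 - 60*x^2 + 16*x - 5)/(8*x^7 + 20*x^6 + 6*x^5 - 17*x^4 - 8*x^3 + 6*x^2 + 2*x - 1)
(3) = 3.42*k + 3.56
(4) = 0.47 - 6.34*g
(5) = -6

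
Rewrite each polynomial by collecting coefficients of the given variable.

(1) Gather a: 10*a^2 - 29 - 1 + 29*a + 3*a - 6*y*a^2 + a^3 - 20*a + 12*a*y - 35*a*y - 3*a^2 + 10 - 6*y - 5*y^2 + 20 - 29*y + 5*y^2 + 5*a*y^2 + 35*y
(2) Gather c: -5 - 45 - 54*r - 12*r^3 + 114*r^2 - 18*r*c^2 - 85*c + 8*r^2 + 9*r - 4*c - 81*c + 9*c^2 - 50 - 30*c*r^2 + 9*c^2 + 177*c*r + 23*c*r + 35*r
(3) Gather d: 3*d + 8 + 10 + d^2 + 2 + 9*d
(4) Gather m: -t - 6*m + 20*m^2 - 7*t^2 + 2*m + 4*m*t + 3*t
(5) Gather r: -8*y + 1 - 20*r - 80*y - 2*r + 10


(1) = a^3 + a^2*(7 - 6*y) + a*(5*y^2 - 23*y + 12)
(2) = c^2*(18 - 18*r) + c*(-30*r^2 + 200*r - 170) - 12*r^3 + 122*r^2 - 10*r - 100
(3) = d^2 + 12*d + 20
(4) = 20*m^2 + m*(4*t - 4) - 7*t^2 + 2*t
(5) = -22*r - 88*y + 11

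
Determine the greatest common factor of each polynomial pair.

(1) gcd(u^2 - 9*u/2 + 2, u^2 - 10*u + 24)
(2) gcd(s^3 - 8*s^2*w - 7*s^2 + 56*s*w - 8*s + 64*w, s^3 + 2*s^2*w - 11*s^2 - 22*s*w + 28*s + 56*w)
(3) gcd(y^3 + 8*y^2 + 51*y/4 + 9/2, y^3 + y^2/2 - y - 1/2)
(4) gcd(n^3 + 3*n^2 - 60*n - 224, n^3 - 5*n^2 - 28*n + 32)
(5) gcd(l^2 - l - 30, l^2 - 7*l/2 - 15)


(1) = gcd((u - 4)*(u - 1/2), (u - 6)*(u - 4)) = u - 4
(2) = 1
(3) = gcd((y + 1/2)*(y + 3/2)*(y + 6), (y - 1)*(y + 1/2)*(y + 1)) = y + 1/2
(4) = gcd((n - 8)*(n + 4)*(n + 7), (n - 8)*(n - 1)*(n + 4)) = n^2 - 4*n - 32
(5) = gcd((l - 6)*(l + 5), (l - 6)*(l + 5/2)) = l - 6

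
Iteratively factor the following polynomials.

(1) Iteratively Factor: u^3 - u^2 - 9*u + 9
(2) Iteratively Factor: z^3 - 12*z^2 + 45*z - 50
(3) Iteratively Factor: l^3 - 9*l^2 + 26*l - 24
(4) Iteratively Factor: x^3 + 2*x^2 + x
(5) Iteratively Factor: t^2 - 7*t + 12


(1) = (u + 3)*(u^2 - 4*u + 3) = (u - 3)*(u + 3)*(u - 1)
(2) = (z - 5)*(z^2 - 7*z + 10) = (z - 5)^2*(z - 2)
(3) = (l - 2)*(l^2 - 7*l + 12) = (l - 3)*(l - 2)*(l - 4)
(4) = (x)*(x^2 + 2*x + 1) = x*(x + 1)*(x + 1)
(5) = (t - 3)*(t - 4)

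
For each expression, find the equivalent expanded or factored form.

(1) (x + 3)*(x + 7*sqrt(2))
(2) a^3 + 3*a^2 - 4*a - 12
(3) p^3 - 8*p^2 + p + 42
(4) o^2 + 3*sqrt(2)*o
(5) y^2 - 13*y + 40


(1) = x^2 + 3*x + 7*sqrt(2)*x + 21*sqrt(2)
(2) = (a - 2)*(a + 2)*(a + 3)
(3) = (p - 7)*(p - 3)*(p + 2)
(4) = o*(o + 3*sqrt(2))
(5) = (y - 8)*(y - 5)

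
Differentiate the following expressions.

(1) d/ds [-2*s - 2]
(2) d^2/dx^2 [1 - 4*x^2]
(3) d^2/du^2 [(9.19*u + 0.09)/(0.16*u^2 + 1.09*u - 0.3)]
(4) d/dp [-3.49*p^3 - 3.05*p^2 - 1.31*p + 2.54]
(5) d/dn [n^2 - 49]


(1) = -2
(2) = -8
(3) = ((0.32*u + 1.09)*(0.64*u + 2.18)*(9.19*u + 0.09) - (8.8224*u + 20.063)*(0.16*u^2 + 1.09*u - 0.3))/(0.16*u^2 + 1.09*u - 0.3)^3
(4) = -10.47*p^2 - 6.1*p - 1.31
(5) = 2*n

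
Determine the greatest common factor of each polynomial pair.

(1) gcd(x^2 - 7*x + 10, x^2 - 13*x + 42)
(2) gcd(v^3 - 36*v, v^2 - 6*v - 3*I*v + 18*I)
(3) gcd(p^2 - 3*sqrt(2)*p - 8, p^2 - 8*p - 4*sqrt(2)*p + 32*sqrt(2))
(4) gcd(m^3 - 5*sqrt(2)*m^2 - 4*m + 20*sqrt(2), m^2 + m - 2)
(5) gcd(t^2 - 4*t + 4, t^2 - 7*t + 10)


(1) = 1
(2) = v - 6
(3) = gcd((p - 4*sqrt(2))*(p + sqrt(2)), (p - 8)*(p - 4*sqrt(2))) = p - 4*sqrt(2)
(4) = m + 2
(5) = gcd((t - 2)^2, (t - 5)*(t - 2)) = t - 2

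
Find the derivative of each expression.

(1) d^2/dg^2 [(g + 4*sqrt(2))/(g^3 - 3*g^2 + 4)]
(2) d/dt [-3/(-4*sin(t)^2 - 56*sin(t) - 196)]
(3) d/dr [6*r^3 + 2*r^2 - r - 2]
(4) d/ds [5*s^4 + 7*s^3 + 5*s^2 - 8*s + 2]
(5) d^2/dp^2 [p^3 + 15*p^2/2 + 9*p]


(1) = 6*(3*g^2*(g - 2)^2*(g + 4*sqrt(2)) + (-g^2 + 2*g - (g - 1)*(g + 4*sqrt(2)))*(g^3 - 3*g^2 + 4))/(g^3 - 3*g^2 + 4)^3
(2) = -3*cos(t)/(2*(sin(t) + 7)^3)
(3) = 18*r^2 + 4*r - 1
(4) = 20*s^3 + 21*s^2 + 10*s - 8
(5) = 6*p + 15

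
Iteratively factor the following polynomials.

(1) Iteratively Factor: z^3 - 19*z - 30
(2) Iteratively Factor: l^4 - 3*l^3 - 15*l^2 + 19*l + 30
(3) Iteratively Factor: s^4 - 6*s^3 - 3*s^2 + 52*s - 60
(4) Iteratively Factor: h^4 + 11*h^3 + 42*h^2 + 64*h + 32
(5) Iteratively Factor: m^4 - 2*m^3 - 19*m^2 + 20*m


(1) = (z + 3)*(z^2 - 3*z - 10) = (z + 2)*(z + 3)*(z - 5)
(2) = (l - 5)*(l^3 + 2*l^2 - 5*l - 6) = (l - 5)*(l - 2)*(l^2 + 4*l + 3) = (l - 5)*(l - 2)*(l + 3)*(l + 1)
(3) = (s - 2)*(s^3 - 4*s^2 - 11*s + 30) = (s - 2)*(s + 3)*(s^2 - 7*s + 10) = (s - 2)^2*(s + 3)*(s - 5)
(4) = (h + 4)*(h^3 + 7*h^2 + 14*h + 8) = (h + 4)^2*(h^2 + 3*h + 2) = (h + 2)*(h + 4)^2*(h + 1)
(5) = (m - 1)*(m^3 - m^2 - 20*m) = m*(m - 1)*(m^2 - m - 20) = m*(m - 5)*(m - 1)*(m + 4)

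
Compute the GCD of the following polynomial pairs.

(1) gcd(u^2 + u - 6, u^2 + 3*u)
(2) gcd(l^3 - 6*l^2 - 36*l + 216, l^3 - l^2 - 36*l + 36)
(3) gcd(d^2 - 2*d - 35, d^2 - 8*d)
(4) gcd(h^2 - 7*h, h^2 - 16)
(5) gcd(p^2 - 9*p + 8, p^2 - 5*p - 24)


(1) = gcd((u - 2)*(u + 3), u*(u + 3)) = u + 3
(2) = l^2 - 36
(3) = 1
(4) = gcd(h*(h - 7), (h - 4)*(h + 4)) = 1
(5) = p - 8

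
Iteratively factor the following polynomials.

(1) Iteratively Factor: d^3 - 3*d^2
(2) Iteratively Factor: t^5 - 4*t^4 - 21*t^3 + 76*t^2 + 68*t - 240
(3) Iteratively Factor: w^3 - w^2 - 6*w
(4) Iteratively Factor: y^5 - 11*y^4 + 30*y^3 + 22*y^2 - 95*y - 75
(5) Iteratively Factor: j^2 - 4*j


(1) = (d)*(d^2 - 3*d) = d^2*(d - 3)
(2) = (t + 2)*(t^4 - 6*t^3 - 9*t^2 + 94*t - 120) = (t - 3)*(t + 2)*(t^3 - 3*t^2 - 18*t + 40) = (t - 3)*(t - 2)*(t + 2)*(t^2 - t - 20) = (t - 5)*(t - 3)*(t - 2)*(t + 2)*(t + 4)
(3) = (w)*(w^2 - w - 6) = w*(w - 3)*(w + 2)
(4) = (y - 3)*(y^4 - 8*y^3 + 6*y^2 + 40*y + 25) = (y - 3)*(y + 1)*(y^3 - 9*y^2 + 15*y + 25) = (y - 3)*(y + 1)^2*(y^2 - 10*y + 25) = (y - 5)*(y - 3)*(y + 1)^2*(y - 5)
(5) = (j - 4)*(j)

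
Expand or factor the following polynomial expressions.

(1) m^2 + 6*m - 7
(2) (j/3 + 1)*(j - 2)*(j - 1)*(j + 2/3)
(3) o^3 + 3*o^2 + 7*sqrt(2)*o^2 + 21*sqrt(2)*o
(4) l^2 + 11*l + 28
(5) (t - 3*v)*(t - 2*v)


(1) = (m - 1)*(m + 7)
(2) = j^4/3 + 2*j^3/9 - 7*j^2/3 + 4*j/9 + 4/3
(3) = o*(o + 3)*(o + 7*sqrt(2))
(4) = (l + 4)*(l + 7)
(5) = t^2 - 5*t*v + 6*v^2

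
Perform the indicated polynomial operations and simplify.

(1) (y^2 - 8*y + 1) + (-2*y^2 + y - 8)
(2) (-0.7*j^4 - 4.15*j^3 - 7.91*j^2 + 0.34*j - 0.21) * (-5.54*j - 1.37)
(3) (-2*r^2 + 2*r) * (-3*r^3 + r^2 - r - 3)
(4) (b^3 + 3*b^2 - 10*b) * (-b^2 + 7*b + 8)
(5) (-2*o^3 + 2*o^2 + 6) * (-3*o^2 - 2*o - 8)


(1) = -y^2 - 7*y - 7
(2) = 3.878*j^5 + 23.95*j^4 + 49.5069*j^3 + 8.9531*j^2 + 0.6976*j + 0.2877
(3) = 6*r^5 - 8*r^4 + 4*r^3 + 4*r^2 - 6*r
(4) = -b^5 + 4*b^4 + 39*b^3 - 46*b^2 - 80*b
(5) = 6*o^5 - 2*o^4 + 12*o^3 - 34*o^2 - 12*o - 48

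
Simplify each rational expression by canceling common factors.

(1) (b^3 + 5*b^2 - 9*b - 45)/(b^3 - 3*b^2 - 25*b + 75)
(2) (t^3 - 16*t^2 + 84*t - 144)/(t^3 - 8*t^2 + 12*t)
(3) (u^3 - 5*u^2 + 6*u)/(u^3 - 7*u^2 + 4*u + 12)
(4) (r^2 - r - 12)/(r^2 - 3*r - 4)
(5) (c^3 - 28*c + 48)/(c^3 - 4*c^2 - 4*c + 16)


(1) = (b + 3)/(b - 5)
(2) = (t^2 - 10*t + 24)/(t^2 - 2*t)
(3) = (u^2 - 3*u)/(u^2 - 5*u - 6)
(4) = (r + 3)/(r + 1)
(5) = (c + 6)/(c + 2)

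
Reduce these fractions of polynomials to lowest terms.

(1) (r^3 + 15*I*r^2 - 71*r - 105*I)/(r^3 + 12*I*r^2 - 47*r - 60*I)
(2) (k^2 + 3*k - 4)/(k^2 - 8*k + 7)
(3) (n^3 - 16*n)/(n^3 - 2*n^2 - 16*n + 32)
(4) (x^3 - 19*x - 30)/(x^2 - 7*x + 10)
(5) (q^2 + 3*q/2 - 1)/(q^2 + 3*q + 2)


(1) = (r + 7*I)/(r + 4*I)
(2) = (k + 4)/(k - 7)
(3) = n/(n - 2)
(4) = (x^2 + 5*x + 6)/(x - 2)
(5) = (2*q - 1)/(2*q + 2)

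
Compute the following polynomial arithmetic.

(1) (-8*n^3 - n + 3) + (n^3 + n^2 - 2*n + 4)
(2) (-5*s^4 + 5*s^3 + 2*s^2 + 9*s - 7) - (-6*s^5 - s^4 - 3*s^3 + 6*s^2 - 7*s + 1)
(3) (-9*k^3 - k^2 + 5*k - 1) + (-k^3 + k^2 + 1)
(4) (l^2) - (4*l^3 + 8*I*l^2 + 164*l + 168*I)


(1) = -7*n^3 + n^2 - 3*n + 7
(2) = 6*s^5 - 4*s^4 + 8*s^3 - 4*s^2 + 16*s - 8
(3) = -10*k^3 + 5*k
(4) = -4*l^3 + l^2 - 8*I*l^2 - 164*l - 168*I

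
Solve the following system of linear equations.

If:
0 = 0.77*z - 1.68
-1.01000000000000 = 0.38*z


Then:
No Solution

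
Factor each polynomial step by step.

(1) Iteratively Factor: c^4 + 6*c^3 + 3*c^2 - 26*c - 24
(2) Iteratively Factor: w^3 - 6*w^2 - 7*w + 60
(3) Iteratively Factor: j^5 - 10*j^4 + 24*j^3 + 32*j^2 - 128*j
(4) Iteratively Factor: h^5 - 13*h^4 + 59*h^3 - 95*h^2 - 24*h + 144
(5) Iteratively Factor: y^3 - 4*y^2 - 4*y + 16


(1) = (c + 3)*(c^3 + 3*c^2 - 6*c - 8) = (c + 1)*(c + 3)*(c^2 + 2*c - 8) = (c - 2)*(c + 1)*(c + 3)*(c + 4)
(2) = (w - 5)*(w^2 - w - 12) = (w - 5)*(w + 3)*(w - 4)
(3) = (j)*(j^4 - 10*j^3 + 24*j^2 + 32*j - 128) = j*(j - 4)*(j^3 - 6*j^2 + 32) = j*(j - 4)^2*(j^2 - 2*j - 8) = j*(j - 4)^3*(j + 2)
(4) = (h - 3)*(h^4 - 10*h^3 + 29*h^2 - 8*h - 48) = (h - 3)^2*(h^3 - 7*h^2 + 8*h + 16) = (h - 4)*(h - 3)^2*(h^2 - 3*h - 4) = (h - 4)*(h - 3)^2*(h + 1)*(h - 4)
(5) = (y - 4)*(y^2 - 4) = (y - 4)*(y - 2)*(y + 2)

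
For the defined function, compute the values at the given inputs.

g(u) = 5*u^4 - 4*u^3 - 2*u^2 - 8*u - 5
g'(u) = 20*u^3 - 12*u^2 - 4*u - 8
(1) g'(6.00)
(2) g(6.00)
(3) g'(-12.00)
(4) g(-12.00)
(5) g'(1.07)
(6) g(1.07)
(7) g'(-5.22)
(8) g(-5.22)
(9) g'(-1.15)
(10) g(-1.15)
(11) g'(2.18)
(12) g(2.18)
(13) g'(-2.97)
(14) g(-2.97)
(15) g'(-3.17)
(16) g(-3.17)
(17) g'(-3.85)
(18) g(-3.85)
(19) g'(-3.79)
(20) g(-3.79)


(1) = 3856.00
(2) = 5491.00
(3) = -36248.00
(4) = 110395.00
(5) = -1.52
(6) = -14.20
(7) = -3158.83
(8) = 4263.59
(9) = -49.69
(10) = 16.38
(11) = 133.46
(12) = 39.54
(13) = -625.93
(14) = 494.95
(15) = -753.01
(16) = 632.58
(17) = -1311.80
(18) = 1322.95
(19) = -1254.01
(20) = 1245.99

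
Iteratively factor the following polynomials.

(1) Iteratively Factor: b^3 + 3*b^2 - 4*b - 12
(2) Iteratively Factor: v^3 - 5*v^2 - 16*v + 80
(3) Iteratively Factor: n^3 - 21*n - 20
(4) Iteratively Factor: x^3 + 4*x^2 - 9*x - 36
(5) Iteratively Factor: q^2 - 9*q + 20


(1) = (b + 3)*(b^2 - 4) = (b - 2)*(b + 3)*(b + 2)
(2) = (v - 4)*(v^2 - v - 20) = (v - 5)*(v - 4)*(v + 4)
(3) = (n + 4)*(n^2 - 4*n - 5) = (n - 5)*(n + 4)*(n + 1)
(4) = (x - 3)*(x^2 + 7*x + 12) = (x - 3)*(x + 4)*(x + 3)
(5) = (q - 4)*(q - 5)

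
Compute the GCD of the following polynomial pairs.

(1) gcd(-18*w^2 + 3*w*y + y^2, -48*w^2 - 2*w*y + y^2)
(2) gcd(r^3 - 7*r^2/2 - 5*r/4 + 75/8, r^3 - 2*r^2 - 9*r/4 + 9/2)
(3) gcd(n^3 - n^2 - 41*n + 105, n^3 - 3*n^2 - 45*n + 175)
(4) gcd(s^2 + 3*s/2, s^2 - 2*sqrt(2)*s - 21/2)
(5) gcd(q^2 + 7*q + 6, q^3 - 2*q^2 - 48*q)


(1) = gcd((-3*w + y)*(6*w + y), (-8*w + y)*(6*w + y)) = 6*w + y
(2) = r + 3/2
(3) = gcd((n - 5)*(n - 3)*(n + 7), (n - 5)^2*(n + 7)) = n^2 + 2*n - 35
(4) = gcd(s*(s + 3/2), (s - 7*sqrt(2)/2)*(s + 3*sqrt(2)/2)) = 1
(5) = q + 6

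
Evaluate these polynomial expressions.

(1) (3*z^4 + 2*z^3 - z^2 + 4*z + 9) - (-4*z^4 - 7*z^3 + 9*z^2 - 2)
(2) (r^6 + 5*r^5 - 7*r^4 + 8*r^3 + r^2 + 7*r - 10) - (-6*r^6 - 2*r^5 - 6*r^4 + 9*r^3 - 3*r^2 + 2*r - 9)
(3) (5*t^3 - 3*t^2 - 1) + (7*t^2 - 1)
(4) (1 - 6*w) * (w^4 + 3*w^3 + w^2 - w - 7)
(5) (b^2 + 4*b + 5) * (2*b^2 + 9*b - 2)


(1) = 7*z^4 + 9*z^3 - 10*z^2 + 4*z + 11
(2) = 7*r^6 + 7*r^5 - r^4 - r^3 + 4*r^2 + 5*r - 1
(3) = 5*t^3 + 4*t^2 - 2
(4) = -6*w^5 - 17*w^4 - 3*w^3 + 7*w^2 + 41*w - 7
(5) = 2*b^4 + 17*b^3 + 44*b^2 + 37*b - 10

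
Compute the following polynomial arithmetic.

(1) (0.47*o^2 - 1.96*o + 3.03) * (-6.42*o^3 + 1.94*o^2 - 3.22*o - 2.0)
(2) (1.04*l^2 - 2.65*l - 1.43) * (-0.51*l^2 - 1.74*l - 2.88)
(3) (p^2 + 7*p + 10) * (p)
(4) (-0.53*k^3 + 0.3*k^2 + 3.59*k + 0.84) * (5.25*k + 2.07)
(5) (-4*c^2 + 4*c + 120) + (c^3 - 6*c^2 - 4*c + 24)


(1) = -3.0174*o^5 + 13.495*o^4 - 24.7684*o^3 + 11.2494*o^2 - 5.8366*o - 6.06
(2) = -0.5304*l^4 - 0.4581*l^3 + 2.3451*l^2 + 10.1202*l + 4.1184
(3) = p^3 + 7*p^2 + 10*p
(4) = -2.7825*k^4 + 0.4779*k^3 + 19.4685*k^2 + 11.8413*k + 1.7388
(5) = c^3 - 10*c^2 + 144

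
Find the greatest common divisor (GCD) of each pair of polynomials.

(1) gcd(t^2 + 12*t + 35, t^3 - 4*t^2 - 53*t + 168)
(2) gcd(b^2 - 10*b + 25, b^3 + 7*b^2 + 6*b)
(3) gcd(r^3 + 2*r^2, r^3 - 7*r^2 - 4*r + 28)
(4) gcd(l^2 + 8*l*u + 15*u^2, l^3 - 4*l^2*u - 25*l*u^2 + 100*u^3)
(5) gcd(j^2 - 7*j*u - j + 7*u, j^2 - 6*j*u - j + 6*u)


(1) = gcd((t + 5)*(t + 7), (t - 8)*(t - 3)*(t + 7)) = t + 7
(2) = gcd((b - 5)^2, b*(b + 1)*(b + 6)) = 1
(3) = gcd(r^2*(r + 2), (r - 7)*(r - 2)*(r + 2)) = r + 2
(4) = gcd((l + 3*u)*(l + 5*u), (l - 5*u)*(l - 4*u)*(l + 5*u)) = l + 5*u
(5) = gcd((j - 1)*(j - 7*u), (j - 1)*(j - 6*u)) = j - 1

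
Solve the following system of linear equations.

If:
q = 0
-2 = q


Then:
No Solution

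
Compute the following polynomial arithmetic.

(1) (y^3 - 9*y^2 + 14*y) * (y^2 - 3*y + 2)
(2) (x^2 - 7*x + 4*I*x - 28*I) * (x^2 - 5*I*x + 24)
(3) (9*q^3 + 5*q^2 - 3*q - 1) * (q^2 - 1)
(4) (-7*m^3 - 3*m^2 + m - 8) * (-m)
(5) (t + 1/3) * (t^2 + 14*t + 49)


(1) = y^5 - 12*y^4 + 43*y^3 - 60*y^2 + 28*y
(2) = x^4 - 7*x^3 - I*x^3 + 44*x^2 + 7*I*x^2 - 308*x + 96*I*x - 672*I
(3) = 9*q^5 + 5*q^4 - 12*q^3 - 6*q^2 + 3*q + 1
(4) = 7*m^4 + 3*m^3 - m^2 + 8*m
(5) = t^3 + 43*t^2/3 + 161*t/3 + 49/3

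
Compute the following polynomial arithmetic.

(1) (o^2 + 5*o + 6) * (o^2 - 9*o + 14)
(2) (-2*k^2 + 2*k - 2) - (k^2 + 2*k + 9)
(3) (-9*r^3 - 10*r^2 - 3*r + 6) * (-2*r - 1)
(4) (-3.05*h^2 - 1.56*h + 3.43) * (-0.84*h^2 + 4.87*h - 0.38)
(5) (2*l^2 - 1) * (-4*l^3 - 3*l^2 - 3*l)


(1) = o^4 - 4*o^3 - 25*o^2 + 16*o + 84
(2) = -3*k^2 - 11
(3) = 18*r^4 + 29*r^3 + 16*r^2 - 9*r - 6
(4) = 2.562*h^4 - 13.5431*h^3 - 9.3194*h^2 + 17.2969*h - 1.3034
(5) = -8*l^5 - 6*l^4 - 2*l^3 + 3*l^2 + 3*l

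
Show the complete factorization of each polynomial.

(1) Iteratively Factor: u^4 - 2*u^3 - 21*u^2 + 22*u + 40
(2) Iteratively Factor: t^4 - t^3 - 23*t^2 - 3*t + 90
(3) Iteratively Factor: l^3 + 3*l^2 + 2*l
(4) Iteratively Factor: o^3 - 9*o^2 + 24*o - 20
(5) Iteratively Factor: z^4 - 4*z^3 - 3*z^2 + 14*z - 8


(1) = (u - 5)*(u^3 + 3*u^2 - 6*u - 8) = (u - 5)*(u + 1)*(u^2 + 2*u - 8) = (u - 5)*(u + 1)*(u + 4)*(u - 2)
(2) = (t + 3)*(t^3 - 4*t^2 - 11*t + 30) = (t + 3)^2*(t^2 - 7*t + 10) = (t - 2)*(t + 3)^2*(t - 5)
(3) = (l + 1)*(l^2 + 2*l) = l*(l + 1)*(l + 2)
(4) = (o - 2)*(o^2 - 7*o + 10) = (o - 5)*(o - 2)*(o - 2)
(5) = (z - 4)*(z^3 - 3*z + 2) = (z - 4)*(z + 2)*(z^2 - 2*z + 1) = (z - 4)*(z - 1)*(z + 2)*(z - 1)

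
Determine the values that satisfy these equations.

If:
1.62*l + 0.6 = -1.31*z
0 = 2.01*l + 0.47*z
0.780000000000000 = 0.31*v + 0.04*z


Then:
l = 0.15
v = 2.60
z = -0.64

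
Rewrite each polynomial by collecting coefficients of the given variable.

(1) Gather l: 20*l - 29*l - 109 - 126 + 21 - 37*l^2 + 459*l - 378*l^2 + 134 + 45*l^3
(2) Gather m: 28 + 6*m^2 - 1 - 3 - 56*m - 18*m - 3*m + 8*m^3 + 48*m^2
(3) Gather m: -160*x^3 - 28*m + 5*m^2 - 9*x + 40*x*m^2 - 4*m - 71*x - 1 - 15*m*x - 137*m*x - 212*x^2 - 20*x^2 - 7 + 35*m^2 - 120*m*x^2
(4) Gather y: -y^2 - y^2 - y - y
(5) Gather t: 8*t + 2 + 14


(1) = 45*l^3 - 415*l^2 + 450*l - 80
(2) = 8*m^3 + 54*m^2 - 77*m + 24
(3) = m^2*(40*x + 40) + m*(-120*x^2 - 152*x - 32) - 160*x^3 - 232*x^2 - 80*x - 8
(4) = -2*y^2 - 2*y
(5) = 8*t + 16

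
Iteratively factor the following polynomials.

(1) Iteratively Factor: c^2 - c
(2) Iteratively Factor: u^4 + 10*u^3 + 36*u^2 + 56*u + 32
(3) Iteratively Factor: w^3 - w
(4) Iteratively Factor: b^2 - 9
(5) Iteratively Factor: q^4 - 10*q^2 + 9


(1) = (c)*(c - 1)
(2) = (u + 2)*(u^3 + 8*u^2 + 20*u + 16) = (u + 2)^2*(u^2 + 6*u + 8) = (u + 2)^2*(u + 4)*(u + 2)
(3) = (w)*(w^2 - 1) = w*(w - 1)*(w + 1)
(4) = (b + 3)*(b - 3)
(5) = (q - 3)*(q^3 + 3*q^2 - q - 3) = (q - 3)*(q + 3)*(q^2 - 1) = (q - 3)*(q - 1)*(q + 3)*(q + 1)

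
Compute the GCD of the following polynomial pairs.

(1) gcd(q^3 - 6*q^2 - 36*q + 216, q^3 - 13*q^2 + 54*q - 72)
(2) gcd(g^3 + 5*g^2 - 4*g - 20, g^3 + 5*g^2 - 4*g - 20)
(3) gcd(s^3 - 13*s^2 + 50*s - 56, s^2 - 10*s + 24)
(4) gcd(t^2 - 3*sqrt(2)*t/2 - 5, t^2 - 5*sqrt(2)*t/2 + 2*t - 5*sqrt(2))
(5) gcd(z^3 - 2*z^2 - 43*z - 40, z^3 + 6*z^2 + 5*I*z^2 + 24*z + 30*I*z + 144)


(1) = q - 6
(2) = gcd((g - 2)*(g + 2)*(g + 5), (g - 2)*(g + 2)*(g + 5)) = g^3 + 5*g^2 - 4*g - 20
(3) = s - 4
(4) = gcd((t - 5*sqrt(2)/2)*(t + sqrt(2)), (t + 2)*(t - 5*sqrt(2)/2)) = t - 5*sqrt(2)/2
(5) = 1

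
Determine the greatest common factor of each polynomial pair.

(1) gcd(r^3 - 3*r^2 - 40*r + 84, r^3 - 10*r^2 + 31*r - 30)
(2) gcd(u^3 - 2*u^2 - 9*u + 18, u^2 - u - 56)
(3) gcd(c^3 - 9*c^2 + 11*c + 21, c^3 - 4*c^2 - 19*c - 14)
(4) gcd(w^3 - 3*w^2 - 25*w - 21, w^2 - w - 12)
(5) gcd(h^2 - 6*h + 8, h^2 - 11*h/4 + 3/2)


(1) = r - 2
(2) = gcd((u - 3)*(u - 2)*(u + 3), (u - 8)*(u + 7)) = 1
(3) = c^2 - 6*c - 7
(4) = w + 3
(5) = gcd((h - 4)*(h - 2), (h - 2)*(h - 3/4)) = h - 2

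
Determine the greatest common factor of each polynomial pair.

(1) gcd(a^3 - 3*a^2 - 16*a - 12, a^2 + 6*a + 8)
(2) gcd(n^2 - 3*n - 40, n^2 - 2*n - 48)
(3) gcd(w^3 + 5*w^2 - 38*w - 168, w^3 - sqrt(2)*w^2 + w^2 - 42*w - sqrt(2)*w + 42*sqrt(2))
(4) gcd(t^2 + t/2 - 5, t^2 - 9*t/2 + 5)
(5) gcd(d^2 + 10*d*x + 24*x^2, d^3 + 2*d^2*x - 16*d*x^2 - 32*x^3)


(1) = a + 2
(2) = n - 8
(3) = w^2 + w - 42
(4) = gcd((t - 2)*(t + 5/2), (t - 5/2)*(t - 2)) = t - 2
(5) = d + 4*x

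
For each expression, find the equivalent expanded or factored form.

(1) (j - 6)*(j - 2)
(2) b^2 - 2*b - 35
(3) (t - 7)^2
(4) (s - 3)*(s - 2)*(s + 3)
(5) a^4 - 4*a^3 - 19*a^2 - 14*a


(1) = j^2 - 8*j + 12
(2) = (b - 7)*(b + 5)
(3) = t^2 - 14*t + 49
(4) = s^3 - 2*s^2 - 9*s + 18
(5) = a*(a - 7)*(a + 1)*(a + 2)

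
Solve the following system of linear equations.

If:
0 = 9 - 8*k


Then:
k = 9/8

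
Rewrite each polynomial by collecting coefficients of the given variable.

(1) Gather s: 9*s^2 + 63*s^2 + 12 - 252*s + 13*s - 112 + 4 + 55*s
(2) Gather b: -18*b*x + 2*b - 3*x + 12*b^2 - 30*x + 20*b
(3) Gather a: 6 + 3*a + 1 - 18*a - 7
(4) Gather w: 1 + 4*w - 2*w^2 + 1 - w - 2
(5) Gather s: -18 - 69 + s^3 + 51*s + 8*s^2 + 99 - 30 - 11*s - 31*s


(1) = 72*s^2 - 184*s - 96
(2) = 12*b^2 + b*(22 - 18*x) - 33*x
(3) = -15*a
(4) = -2*w^2 + 3*w
(5) = s^3 + 8*s^2 + 9*s - 18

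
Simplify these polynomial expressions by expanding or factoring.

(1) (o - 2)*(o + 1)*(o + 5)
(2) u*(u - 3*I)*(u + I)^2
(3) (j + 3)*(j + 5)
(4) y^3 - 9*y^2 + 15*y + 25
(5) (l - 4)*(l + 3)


(1) = o^3 + 4*o^2 - 7*o - 10
(2) = u^4 - I*u^3 + 5*u^2 + 3*I*u
(3) = j^2 + 8*j + 15
(4) = (y - 5)^2*(y + 1)
(5) = l^2 - l - 12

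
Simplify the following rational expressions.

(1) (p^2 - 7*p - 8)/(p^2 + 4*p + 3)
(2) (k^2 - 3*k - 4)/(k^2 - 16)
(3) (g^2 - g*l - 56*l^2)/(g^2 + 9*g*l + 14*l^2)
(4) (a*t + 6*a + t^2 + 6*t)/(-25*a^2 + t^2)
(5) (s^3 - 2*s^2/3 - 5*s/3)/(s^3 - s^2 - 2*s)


(1) = (p - 8)/(p + 3)
(2) = (k + 1)/(k + 4)
(3) = (g - 8*l)/(g + 2*l)
(4) = (a*t + 6*a + t^2 + 6*t)/(-25*a^2 + t^2)
(5) = (3*s - 5)/(3*s - 6)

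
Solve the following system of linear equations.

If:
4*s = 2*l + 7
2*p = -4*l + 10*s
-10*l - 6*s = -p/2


Then:
l = -49/102
p = 434/51
s = 77/51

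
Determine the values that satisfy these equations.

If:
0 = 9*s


Then:
s = 0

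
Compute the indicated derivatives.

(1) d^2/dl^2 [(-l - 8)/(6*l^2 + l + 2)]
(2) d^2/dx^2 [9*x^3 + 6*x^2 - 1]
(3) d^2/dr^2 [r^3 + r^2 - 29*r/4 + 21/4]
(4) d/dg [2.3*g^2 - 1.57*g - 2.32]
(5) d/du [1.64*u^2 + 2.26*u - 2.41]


(1) = 2*(-(l + 8)*(12*l + 1)^2 + (18*l + 49)*(6*l^2 + l + 2))/(6*l^2 + l + 2)^3
(2) = 54*x + 12
(3) = 6*r + 2
(4) = 4.6*g - 1.57
(5) = 3.28*u + 2.26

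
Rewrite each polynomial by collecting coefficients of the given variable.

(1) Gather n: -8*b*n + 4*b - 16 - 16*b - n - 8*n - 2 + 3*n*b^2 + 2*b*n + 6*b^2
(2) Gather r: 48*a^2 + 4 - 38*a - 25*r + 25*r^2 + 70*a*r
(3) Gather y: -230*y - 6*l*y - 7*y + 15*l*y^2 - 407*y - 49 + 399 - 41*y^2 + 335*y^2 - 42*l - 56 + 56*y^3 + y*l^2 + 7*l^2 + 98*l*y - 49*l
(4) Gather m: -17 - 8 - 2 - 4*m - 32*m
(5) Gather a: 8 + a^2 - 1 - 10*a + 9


(1) = 6*b^2 - 12*b + n*(3*b^2 - 6*b - 9) - 18
(2) = 48*a^2 - 38*a + 25*r^2 + r*(70*a - 25) + 4
(3) = 7*l^2 - 91*l + 56*y^3 + y^2*(15*l + 294) + y*(l^2 + 92*l - 644) + 294
(4) = -36*m - 27
(5) = a^2 - 10*a + 16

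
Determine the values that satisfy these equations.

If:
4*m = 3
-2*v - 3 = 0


Then:
m = 3/4
v = -3/2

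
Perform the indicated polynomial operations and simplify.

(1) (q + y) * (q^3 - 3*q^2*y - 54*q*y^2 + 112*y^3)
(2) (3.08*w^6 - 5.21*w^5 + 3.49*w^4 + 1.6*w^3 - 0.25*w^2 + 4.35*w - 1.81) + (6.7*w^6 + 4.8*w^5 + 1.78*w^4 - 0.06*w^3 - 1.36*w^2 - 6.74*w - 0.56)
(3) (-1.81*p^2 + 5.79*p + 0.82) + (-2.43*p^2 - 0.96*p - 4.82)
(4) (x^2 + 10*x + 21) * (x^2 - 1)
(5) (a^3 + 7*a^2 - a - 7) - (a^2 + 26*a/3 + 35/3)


(1) = q^4 - 2*q^3*y - 57*q^2*y^2 + 58*q*y^3 + 112*y^4
(2) = 9.78*w^6 - 0.41*w^5 + 5.27*w^4 + 1.54*w^3 - 1.61*w^2 - 2.39*w - 2.37
(3) = -4.24*p^2 + 4.83*p - 4.0
(4) = x^4 + 10*x^3 + 20*x^2 - 10*x - 21
(5) = a^3 + 6*a^2 - 29*a/3 - 56/3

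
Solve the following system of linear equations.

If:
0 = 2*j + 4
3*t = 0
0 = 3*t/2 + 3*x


Then:
j = -2
t = 0
x = 0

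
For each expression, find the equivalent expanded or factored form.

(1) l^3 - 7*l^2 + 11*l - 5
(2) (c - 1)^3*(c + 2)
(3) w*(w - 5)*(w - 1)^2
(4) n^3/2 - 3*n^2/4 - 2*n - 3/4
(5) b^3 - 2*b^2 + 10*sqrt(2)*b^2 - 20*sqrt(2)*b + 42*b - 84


(1) = (l - 5)*(l - 1)^2
(2) = c^4 - c^3 - 3*c^2 + 5*c - 2
(3) = w^4 - 7*w^3 + 11*w^2 - 5*w
(4) = (n/2 + 1/2)*(n - 3)*(n + 1/2)
(5) = (b - 2)*(b + 3*sqrt(2))*(b + 7*sqrt(2))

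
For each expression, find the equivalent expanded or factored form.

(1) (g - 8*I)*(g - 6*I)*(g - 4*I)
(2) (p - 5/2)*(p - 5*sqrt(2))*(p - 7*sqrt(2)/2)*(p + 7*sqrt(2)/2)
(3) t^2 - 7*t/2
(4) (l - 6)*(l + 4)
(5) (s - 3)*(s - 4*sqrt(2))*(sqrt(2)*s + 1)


(1) = g^3 - 18*I*g^2 - 104*g + 192*I
(2) = p^4 - 5*sqrt(2)*p^3 - 5*p^3/2 - 49*p^2/2 + 25*sqrt(2)*p^2/2 + 245*p/4 + 245*sqrt(2)*p/2 - 1225*sqrt(2)/4
(3) = t*(t - 7/2)
(4) = l^2 - 2*l - 24
(5) = sqrt(2)*s^3 - 7*s^2 - 3*sqrt(2)*s^2 - 4*sqrt(2)*s + 21*s + 12*sqrt(2)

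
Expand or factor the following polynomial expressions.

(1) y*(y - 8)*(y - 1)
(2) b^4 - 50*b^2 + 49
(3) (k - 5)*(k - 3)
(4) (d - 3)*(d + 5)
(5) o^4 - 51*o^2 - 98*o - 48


(1) = y^3 - 9*y^2 + 8*y
(2) = (b - 7)*(b - 1)*(b + 1)*(b + 7)
(3) = k^2 - 8*k + 15
(4) = d^2 + 2*d - 15
(5) = (o - 8)*(o + 1)^2*(o + 6)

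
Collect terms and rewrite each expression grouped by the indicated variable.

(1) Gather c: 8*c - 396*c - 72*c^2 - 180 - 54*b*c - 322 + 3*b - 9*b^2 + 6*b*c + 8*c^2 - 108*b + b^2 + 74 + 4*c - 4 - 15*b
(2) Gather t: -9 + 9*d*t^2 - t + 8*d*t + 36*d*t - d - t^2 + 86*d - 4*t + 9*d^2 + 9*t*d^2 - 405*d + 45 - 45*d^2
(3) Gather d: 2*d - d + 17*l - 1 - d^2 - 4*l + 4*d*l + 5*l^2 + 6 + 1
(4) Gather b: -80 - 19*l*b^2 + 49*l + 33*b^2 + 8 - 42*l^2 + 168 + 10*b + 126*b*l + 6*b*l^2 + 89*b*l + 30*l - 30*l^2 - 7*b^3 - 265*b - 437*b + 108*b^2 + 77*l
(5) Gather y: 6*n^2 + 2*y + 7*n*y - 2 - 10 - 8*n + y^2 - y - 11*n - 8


(1) = -8*b^2 - 120*b - 64*c^2 + c*(-48*b - 384) - 432
(2) = -36*d^2 - 320*d + t^2*(9*d - 1) + t*(9*d^2 + 44*d - 5) + 36
(3) = -d^2 + d*(4*l + 1) + 5*l^2 + 13*l + 6
(4) = -7*b^3 + b^2*(141 - 19*l) + b*(6*l^2 + 215*l - 692) - 72*l^2 + 156*l + 96
(5) = 6*n^2 - 19*n + y^2 + y*(7*n + 1) - 20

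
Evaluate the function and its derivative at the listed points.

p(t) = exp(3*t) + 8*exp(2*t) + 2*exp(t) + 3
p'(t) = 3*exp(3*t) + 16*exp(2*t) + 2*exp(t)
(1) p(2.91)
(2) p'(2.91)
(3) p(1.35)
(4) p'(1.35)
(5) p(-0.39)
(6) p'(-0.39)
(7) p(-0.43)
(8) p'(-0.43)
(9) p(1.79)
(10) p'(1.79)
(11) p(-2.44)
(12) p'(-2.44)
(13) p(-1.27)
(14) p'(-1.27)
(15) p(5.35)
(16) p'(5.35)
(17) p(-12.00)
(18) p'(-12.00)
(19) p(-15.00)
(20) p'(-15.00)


(1) = 8921.22
(2) = 23985.45
(3) = 187.15
(4) = 417.98
(5) = 8.33
(6) = 9.62
(7) = 7.96
(8) = 8.90
(9) = 516.83
(10) = 1230.54
(11) = 3.24
(12) = 0.30
(13) = 4.21
(14) = 1.89
(15) = 9696982.21
(16) = 28735248.35
(17) = 3.00
(18) = 0.00
(19) = 3.00
(20) = 0.00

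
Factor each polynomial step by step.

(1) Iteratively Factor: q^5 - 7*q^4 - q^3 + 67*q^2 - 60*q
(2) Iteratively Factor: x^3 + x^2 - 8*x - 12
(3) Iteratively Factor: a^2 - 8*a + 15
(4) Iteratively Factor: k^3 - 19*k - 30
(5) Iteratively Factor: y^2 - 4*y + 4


(1) = (q - 1)*(q^4 - 6*q^3 - 7*q^2 + 60*q) = (q - 4)*(q - 1)*(q^3 - 2*q^2 - 15*q) = (q - 5)*(q - 4)*(q - 1)*(q^2 + 3*q) = q*(q - 5)*(q - 4)*(q - 1)*(q + 3)
(2) = (x - 3)*(x^2 + 4*x + 4) = (x - 3)*(x + 2)*(x + 2)
(3) = (a - 5)*(a - 3)
(4) = (k + 2)*(k^2 - 2*k - 15) = (k - 5)*(k + 2)*(k + 3)
(5) = (y - 2)*(y - 2)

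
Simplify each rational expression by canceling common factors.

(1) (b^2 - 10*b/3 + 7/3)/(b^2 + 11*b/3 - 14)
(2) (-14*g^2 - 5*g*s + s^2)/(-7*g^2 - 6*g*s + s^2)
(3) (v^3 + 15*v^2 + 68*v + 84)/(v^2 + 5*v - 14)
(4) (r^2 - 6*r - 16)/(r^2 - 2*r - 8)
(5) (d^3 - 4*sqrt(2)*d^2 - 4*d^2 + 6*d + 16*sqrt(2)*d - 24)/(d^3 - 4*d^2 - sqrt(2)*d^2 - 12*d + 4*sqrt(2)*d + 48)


(1) = (b - 1)/(b + 6)
(2) = (2*g + s)/(g + s)
(3) = (v^2 + 8*v + 12)/(v - 2)
(4) = (r - 8)/(r - 4)
(5) = (d - sqrt(2))/(d + 2*sqrt(2))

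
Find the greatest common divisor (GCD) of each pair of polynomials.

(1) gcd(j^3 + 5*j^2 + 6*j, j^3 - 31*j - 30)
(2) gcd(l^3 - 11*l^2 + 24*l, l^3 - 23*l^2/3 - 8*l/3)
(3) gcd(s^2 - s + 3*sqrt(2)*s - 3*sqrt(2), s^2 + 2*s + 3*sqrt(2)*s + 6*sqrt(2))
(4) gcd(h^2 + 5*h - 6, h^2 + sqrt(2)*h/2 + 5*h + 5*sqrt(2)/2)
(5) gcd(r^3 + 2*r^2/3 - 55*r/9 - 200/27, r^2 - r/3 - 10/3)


(1) = 1
(2) = l^2 - 8*l
(3) = s + 3*sqrt(2)
(4) = 1
(5) = r + 5/3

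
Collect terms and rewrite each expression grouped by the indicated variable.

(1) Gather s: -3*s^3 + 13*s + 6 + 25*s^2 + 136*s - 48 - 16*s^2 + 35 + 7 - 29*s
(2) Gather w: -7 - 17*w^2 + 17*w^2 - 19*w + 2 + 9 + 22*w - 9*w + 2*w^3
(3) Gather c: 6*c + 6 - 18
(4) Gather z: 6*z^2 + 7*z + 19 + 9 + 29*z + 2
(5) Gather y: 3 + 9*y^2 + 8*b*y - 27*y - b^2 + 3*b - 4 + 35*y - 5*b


(1) = -3*s^3 + 9*s^2 + 120*s
(2) = 2*w^3 - 6*w + 4
(3) = 6*c - 12
(4) = 6*z^2 + 36*z + 30
(5) = -b^2 - 2*b + 9*y^2 + y*(8*b + 8) - 1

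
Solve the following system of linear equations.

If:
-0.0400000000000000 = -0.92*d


Then:
d = 0.04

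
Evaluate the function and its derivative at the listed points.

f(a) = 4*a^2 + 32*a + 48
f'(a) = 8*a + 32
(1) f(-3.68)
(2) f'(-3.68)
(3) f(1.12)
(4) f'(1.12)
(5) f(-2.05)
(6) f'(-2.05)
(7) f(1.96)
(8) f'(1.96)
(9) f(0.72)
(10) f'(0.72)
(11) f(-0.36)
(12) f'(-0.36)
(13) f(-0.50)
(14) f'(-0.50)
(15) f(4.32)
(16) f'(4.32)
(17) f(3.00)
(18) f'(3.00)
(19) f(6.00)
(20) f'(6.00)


(1) = -15.59
(2) = 2.56
(3) = 88.86
(4) = 40.96
(5) = -0.79
(6) = 15.60
(7) = 126.09
(8) = 47.68
(9) = 73.11
(10) = 37.76
(11) = 37.00
(12) = 29.12
(13) = 33.00
(14) = 28.00
(15) = 260.89
(16) = 66.56
(17) = 180.00
(18) = 56.00
(19) = 384.00
(20) = 80.00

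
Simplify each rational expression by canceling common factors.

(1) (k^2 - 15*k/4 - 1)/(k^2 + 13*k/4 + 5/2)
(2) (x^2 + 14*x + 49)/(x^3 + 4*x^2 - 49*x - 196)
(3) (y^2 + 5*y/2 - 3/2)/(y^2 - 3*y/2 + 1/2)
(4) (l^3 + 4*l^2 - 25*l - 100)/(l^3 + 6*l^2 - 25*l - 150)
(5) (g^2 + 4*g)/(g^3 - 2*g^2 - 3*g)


(1) = (4*k^2 - 15*k - 4)/(4*k^2 + 13*k + 10)
(2) = (x + 7)/(x^2 - 3*x - 28)
(3) = (y + 3)/(y - 1)
(4) = (l + 4)/(l + 6)
(5) = (g + 4)/(g^2 - 2*g - 3)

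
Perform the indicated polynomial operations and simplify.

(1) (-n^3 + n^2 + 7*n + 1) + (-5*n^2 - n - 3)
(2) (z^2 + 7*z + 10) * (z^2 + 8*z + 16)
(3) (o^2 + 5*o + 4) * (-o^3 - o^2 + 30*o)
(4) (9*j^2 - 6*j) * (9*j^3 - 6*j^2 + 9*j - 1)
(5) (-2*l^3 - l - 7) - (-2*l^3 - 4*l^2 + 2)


(1) = -n^3 - 4*n^2 + 6*n - 2
(2) = z^4 + 15*z^3 + 82*z^2 + 192*z + 160
(3) = -o^5 - 6*o^4 + 21*o^3 + 146*o^2 + 120*o
(4) = 81*j^5 - 108*j^4 + 117*j^3 - 63*j^2 + 6*j
(5) = 4*l^2 - l - 9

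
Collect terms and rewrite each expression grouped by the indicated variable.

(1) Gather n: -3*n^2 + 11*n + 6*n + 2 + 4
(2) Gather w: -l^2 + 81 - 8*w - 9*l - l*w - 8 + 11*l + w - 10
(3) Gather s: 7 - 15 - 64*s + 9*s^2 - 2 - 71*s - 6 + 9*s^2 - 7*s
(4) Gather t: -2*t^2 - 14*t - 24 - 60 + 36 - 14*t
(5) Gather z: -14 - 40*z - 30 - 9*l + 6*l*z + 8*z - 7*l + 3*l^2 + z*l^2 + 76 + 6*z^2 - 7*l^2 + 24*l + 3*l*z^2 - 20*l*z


(1) = -3*n^2 + 17*n + 6
(2) = -l^2 + 2*l + w*(-l - 7) + 63
(3) = 18*s^2 - 142*s - 16
(4) = -2*t^2 - 28*t - 48
(5) = -4*l^2 + 8*l + z^2*(3*l + 6) + z*(l^2 - 14*l - 32) + 32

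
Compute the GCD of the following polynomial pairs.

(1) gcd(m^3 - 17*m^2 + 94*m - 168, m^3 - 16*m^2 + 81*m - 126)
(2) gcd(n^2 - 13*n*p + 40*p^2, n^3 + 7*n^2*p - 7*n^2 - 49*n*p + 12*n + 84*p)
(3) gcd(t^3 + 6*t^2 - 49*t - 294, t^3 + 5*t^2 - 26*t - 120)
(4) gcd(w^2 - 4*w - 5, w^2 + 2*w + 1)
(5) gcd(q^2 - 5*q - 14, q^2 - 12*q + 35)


(1) = m^2 - 13*m + 42
(2) = gcd((n - 8*p)*(n - 5*p), (n - 4)*(n - 3)*(n + 7*p)) = 1
(3) = gcd((t - 7)*(t + 6)*(t + 7), (t - 5)*(t + 4)*(t + 6)) = t + 6
(4) = gcd((w - 5)*(w + 1), (w + 1)^2) = w + 1
(5) = gcd((q - 7)*(q + 2), (q - 7)*(q - 5)) = q - 7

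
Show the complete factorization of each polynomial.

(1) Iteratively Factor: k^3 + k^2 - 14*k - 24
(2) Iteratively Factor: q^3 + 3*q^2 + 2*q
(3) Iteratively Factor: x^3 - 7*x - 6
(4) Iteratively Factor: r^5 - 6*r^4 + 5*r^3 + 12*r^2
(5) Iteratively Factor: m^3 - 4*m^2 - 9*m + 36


(1) = (k + 3)*(k^2 - 2*k - 8) = (k + 2)*(k + 3)*(k - 4)
(2) = (q + 1)*(q^2 + 2*q) = (q + 1)*(q + 2)*(q)
(3) = (x - 3)*(x^2 + 3*x + 2) = (x - 3)*(x + 2)*(x + 1)
(4) = (r)*(r^4 - 6*r^3 + 5*r^2 + 12*r) = r*(r + 1)*(r^3 - 7*r^2 + 12*r) = r^2*(r + 1)*(r^2 - 7*r + 12) = r^2*(r - 3)*(r + 1)*(r - 4)
(5) = (m - 3)*(m^2 - m - 12) = (m - 4)*(m - 3)*(m + 3)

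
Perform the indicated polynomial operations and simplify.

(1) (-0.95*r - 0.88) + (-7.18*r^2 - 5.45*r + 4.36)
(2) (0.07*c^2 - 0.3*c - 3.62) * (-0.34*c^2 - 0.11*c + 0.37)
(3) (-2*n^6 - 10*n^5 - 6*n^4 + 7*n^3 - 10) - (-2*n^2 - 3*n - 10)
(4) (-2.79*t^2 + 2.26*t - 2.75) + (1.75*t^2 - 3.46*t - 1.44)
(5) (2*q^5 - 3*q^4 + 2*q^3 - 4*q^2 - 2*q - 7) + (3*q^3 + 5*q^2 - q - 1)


(1) = -7.18*r^2 - 6.4*r + 3.48
(2) = -0.0238*c^4 + 0.0943*c^3 + 1.2897*c^2 + 0.2872*c - 1.3394
(3) = -2*n^6 - 10*n^5 - 6*n^4 + 7*n^3 + 2*n^2 + 3*n
(4) = -1.04*t^2 - 1.2*t - 4.19
(5) = 2*q^5 - 3*q^4 + 5*q^3 + q^2 - 3*q - 8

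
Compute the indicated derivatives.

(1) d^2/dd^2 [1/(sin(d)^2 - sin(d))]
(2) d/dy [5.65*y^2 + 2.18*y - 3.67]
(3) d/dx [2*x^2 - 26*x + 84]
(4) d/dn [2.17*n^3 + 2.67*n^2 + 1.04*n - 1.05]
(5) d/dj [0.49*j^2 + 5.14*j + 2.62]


(1) = (-4 - 1/sin(d) + 4/sin(d)^2 - 2/sin(d)^3)/(sin(d) - 1)^2
(2) = 11.3*y + 2.18
(3) = 4*x - 26
(4) = 6.51*n^2 + 5.34*n + 1.04
(5) = 0.98*j + 5.14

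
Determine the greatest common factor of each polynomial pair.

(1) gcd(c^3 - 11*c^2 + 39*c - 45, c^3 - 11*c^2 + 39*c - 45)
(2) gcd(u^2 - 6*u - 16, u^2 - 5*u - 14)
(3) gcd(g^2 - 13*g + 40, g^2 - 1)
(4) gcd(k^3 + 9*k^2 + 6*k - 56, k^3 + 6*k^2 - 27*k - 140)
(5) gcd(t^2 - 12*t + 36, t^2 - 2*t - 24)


(1) = gcd((c - 5)*(c - 3)^2, (c - 5)*(c - 3)^2) = c^3 - 11*c^2 + 39*c - 45
(2) = u + 2
(3) = gcd((g - 8)*(g - 5), (g - 1)*(g + 1)) = 1
(4) = k^2 + 11*k + 28
(5) = t - 6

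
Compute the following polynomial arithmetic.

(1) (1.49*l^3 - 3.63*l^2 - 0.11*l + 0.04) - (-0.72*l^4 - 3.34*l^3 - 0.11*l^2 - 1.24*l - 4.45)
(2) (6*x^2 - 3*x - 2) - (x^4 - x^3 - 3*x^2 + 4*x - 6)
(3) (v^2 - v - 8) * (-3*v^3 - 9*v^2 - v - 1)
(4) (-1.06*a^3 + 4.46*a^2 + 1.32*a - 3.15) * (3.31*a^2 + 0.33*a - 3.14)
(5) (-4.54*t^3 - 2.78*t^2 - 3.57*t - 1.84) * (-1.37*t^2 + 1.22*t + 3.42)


(1) = 0.72*l^4 + 4.83*l^3 - 3.52*l^2 + 1.13*l + 4.49
(2) = -x^4 + x^3 + 9*x^2 - 7*x + 4
(3) = -3*v^5 - 6*v^4 + 32*v^3 + 72*v^2 + 9*v + 8
(4) = -3.5086*a^5 + 14.4128*a^4 + 9.1694*a^3 - 23.9953*a^2 - 5.1843*a + 9.891
(5) = 6.2198*t^5 - 1.7302*t^4 - 14.0275*t^3 - 11.3422*t^2 - 14.4542*t - 6.2928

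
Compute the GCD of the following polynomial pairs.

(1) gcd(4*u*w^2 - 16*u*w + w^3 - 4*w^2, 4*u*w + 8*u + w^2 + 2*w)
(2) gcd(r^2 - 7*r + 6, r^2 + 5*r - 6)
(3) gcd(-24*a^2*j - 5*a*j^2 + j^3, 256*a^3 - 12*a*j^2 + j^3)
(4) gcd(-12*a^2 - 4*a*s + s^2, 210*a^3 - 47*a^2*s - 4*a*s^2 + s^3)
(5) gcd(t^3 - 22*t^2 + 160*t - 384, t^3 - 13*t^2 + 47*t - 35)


(1) = 4*u + w
(2) = gcd((r - 6)*(r - 1), (r - 1)*(r + 6)) = r - 1
(3) = 8*a - j
(4) = -6*a + s
(5) = 1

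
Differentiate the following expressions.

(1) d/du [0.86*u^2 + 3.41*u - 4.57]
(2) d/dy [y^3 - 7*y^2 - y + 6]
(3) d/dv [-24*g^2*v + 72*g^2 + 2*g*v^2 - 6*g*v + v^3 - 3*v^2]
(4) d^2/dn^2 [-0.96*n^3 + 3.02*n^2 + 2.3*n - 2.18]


(1) = 1.72*u + 3.41
(2) = 3*y^2 - 14*y - 1
(3) = -24*g^2 + 4*g*v - 6*g + 3*v^2 - 6*v
(4) = 6.04 - 5.76*n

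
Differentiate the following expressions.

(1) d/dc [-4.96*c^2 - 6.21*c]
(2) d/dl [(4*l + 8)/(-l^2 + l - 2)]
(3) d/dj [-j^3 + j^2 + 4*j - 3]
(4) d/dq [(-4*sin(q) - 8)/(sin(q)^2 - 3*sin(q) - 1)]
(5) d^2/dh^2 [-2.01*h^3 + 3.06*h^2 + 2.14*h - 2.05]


(1) = -9.92*c - 6.21
(2) = 4*(-l^2 + l + (l + 2)*(2*l - 1) - 2)/(l^2 - l + 2)^2
(3) = -3*j^2 + 2*j + 4
(4) = 4*(sin(q)^2 + 4*sin(q) - 5)*cos(q)/(3*sin(q) + cos(q)^2)^2
(5) = 6.12 - 12.06*h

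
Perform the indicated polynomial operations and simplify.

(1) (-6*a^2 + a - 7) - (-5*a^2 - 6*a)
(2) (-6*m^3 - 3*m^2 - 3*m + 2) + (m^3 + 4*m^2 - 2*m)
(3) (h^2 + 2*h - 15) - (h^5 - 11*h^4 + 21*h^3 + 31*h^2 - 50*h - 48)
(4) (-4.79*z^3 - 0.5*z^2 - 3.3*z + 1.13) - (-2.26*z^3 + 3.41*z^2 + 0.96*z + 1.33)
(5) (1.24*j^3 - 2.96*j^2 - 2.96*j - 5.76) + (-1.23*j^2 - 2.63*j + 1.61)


(1) = -a^2 + 7*a - 7
(2) = -5*m^3 + m^2 - 5*m + 2
(3) = -h^5 + 11*h^4 - 21*h^3 - 30*h^2 + 52*h + 33
(4) = -2.53*z^3 - 3.91*z^2 - 4.26*z - 0.2
(5) = 1.24*j^3 - 4.19*j^2 - 5.59*j - 4.15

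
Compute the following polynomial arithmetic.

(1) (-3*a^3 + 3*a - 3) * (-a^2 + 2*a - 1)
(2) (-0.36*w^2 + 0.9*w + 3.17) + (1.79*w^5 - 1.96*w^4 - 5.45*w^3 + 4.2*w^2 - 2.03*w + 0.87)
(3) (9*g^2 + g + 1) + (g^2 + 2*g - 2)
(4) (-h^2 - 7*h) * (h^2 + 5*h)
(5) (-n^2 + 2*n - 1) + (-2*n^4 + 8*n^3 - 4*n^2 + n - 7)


(1) = 3*a^5 - 6*a^4 + 9*a^2 - 9*a + 3
(2) = 1.79*w^5 - 1.96*w^4 - 5.45*w^3 + 3.84*w^2 - 1.13*w + 4.04
(3) = 10*g^2 + 3*g - 1
(4) = -h^4 - 12*h^3 - 35*h^2
(5) = -2*n^4 + 8*n^3 - 5*n^2 + 3*n - 8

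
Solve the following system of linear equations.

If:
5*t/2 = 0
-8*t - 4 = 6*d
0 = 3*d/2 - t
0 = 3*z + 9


Then:
No Solution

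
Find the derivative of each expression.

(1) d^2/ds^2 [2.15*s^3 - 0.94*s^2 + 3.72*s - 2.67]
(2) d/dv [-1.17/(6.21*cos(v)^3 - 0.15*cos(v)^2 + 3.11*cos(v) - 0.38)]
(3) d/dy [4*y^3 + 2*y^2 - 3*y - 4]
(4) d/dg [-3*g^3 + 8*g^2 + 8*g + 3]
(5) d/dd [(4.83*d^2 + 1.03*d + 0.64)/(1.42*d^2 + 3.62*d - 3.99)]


(1) = 12.9*s - 1.88
(2) = (-21.7971*cos(v)^2 + 0.351*cos(v) - 3.6387)*sin(v)/(6.21*cos(v)^3 - 0.15*cos(v)^2 + 3.11*cos(v) - 0.38)^2
(3) = 12*y^2 + 4*y - 3
(4) = -9*g^2 + 16*g + 8
(5) = (16.022*d^2 - 40.361*d - 6.4265)/(2.0164*d^4 + 10.2808*d^3 + 1.7728*d^2 - 28.8876*d + 15.9201)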